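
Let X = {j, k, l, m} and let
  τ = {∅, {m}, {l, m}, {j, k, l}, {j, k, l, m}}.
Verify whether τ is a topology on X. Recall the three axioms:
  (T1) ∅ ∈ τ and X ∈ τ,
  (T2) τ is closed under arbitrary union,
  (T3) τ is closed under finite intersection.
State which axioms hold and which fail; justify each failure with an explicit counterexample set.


τ is NOT a topology on X.

Axiom (T1): ∅ ∈ τ? Yes; X ∈ τ? Yes.
Axiom (T2/T3): check pairwise unions and intersections of members of τ.
Counterexample for (T3): {l, m} ∩ {j, k, l} = {l} ∉ τ. Therefore τ is NOT a topology.


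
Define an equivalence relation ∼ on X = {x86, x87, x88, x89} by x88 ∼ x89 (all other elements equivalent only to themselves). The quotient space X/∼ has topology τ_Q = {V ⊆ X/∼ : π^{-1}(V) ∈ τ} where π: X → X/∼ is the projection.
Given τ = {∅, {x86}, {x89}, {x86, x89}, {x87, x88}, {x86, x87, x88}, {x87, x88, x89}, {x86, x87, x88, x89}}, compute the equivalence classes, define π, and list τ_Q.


X/∼ = {[x86], [x87], [x88=x89]}; |τ_Q| = 4.

Equivalence classes: [x86], [x87], [x88=x89].
Quotient map π: X → X/∼ sends x86 ↦ [x86], x87 ↦ [x87], x88 ↦ [x88=x89], x89 ↦ [x88=x89].
For each subset V ⊆ X/∼, compute π^{-1}(V) ⊆ X and check whether π^{-1}(V) ∈ τ. V is open in τ_Q iff π^{-1}(V) ∈ τ.
  V = {}: π^{-1}(V) = ∅ ∈ τ ✓.
  V = {[x86]}: π^{-1}(V) = {x86} ∈ τ ✓.
  V = {[x87]}: π^{-1}(V) = {x87} ∉ τ ✗.
  V = {[x86], [x87]}: π^{-1}(V) = {x86, x87} ∉ τ ✗.
  V = {[x88=x89]}: π^{-1}(V) = {x88, x89} ∉ τ ✗.
  V = {[x86], [x88=x89]}: π^{-1}(V) = {x86, x88, x89} ∉ τ ✗.
  V = {[x87], [x88=x89]}: π^{-1}(V) = {x87, x88, x89} ∈ τ ✓.
  V = {[x86], [x87], [x88=x89]}: π^{-1}(V) = {x86, x87, x88, x89} ∈ τ ✓.
Open sets in the quotient: τ_Q = {{}, {[x86]}, {[x87], [x88=x89]}, {[x86], [x87], [x88=x89]}} (4 elements).


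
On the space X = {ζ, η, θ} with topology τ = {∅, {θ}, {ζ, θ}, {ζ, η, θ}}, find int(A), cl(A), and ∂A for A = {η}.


int(A) = ∅, cl(A) = {η}, ∂A = {η}.

Closed sets in (X, τ) are complements of opens:
  closed(X, τ) = {∅, {η}, {ζ, η}, {ζ, η, θ}}.
int(A) = ⋃ {U ∈ τ : U ⊆ A}. Opens contained in A: ∅.
Taking the union of these: int(A) = ∅.
cl(A) = ⋂ {C closed : A ⊆ C}. Closed sets containing A: {η}, {ζ, η}, {ζ, η, θ}.
Intersecting these: cl(A) = {η}.
∂A = cl(A) ∖ int(A) = {η} ∖ ∅ = {η}.


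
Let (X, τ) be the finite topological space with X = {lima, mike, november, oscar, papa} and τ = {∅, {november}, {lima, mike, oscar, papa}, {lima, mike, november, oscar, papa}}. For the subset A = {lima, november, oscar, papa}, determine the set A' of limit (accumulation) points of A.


A' = {lima, mike, oscar, papa}

For each x ∈ X, list the open sets U ∈ τ with x ∈ U, then check whether U ∩ (A ∖ {x}) ≠ ∅ for every such U.
  x = lima: opens ∋ x are {lima, mike, oscar, papa}, {lima, mike, november, oscar, papa}; each meets A ∖ {lima}, so x IS a limit point.
  x = mike: opens ∋ x are {lima, mike, oscar, papa}, {lima, mike, november, oscar, papa}; each meets A ∖ {mike}, so x IS a limit point.
  x = november: open {november} ∋ x has {november} ∩ (A ∖ {november}) = ∅, so x is NOT a limit point.
  x = oscar: opens ∋ x are {lima, mike, oscar, papa}, {lima, mike, november, oscar, papa}; each meets A ∖ {oscar}, so x IS a limit point.
  x = papa: opens ∋ x are {lima, mike, oscar, papa}, {lima, mike, november, oscar, papa}; each meets A ∖ {papa}, so x IS a limit point.
Collecting: A' = {lima, mike, oscar, papa}.


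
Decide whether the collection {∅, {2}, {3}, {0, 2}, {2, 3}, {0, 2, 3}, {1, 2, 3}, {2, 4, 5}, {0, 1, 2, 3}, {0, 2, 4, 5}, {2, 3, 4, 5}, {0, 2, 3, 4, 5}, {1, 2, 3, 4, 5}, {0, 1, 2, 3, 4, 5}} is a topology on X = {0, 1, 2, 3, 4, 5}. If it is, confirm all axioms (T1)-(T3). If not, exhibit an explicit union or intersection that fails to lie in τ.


τ IS a topology on X.

Axiom (T1): ∅ ∈ τ? Yes; X ∈ τ? Yes.
Axiom (T2/T3): check pairwise unions and intersections of members of τ.
All pairwise intersections and unions checked — each lies in τ. Therefore τ satisfies (T1), (T2), (T3): it IS a topology on X.


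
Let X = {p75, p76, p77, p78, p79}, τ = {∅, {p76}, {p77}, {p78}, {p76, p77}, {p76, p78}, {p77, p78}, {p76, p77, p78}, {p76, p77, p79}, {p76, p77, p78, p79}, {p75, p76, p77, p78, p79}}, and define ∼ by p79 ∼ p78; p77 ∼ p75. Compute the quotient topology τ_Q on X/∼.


X/∼ = {[p75=p77], [p76], [p78=p79]}; |τ_Q| = 3.

Equivalence classes: [p75=p77], [p76], [p78=p79].
Quotient map π: X → X/∼ sends p75 ↦ [p75=p77], p76 ↦ [p76], p77 ↦ [p75=p77], p78 ↦ [p78=p79], p79 ↦ [p78=p79].
For each subset V ⊆ X/∼, compute π^{-1}(V) ⊆ X and check whether π^{-1}(V) ∈ τ. V is open in τ_Q iff π^{-1}(V) ∈ τ.
  V = {}: π^{-1}(V) = ∅ ∈ τ ✓.
  V = {[p75=p77]}: π^{-1}(V) = {p75, p77} ∉ τ ✗.
  V = {[p76]}: π^{-1}(V) = {p76} ∈ τ ✓.
  V = {[p75=p77], [p76]}: π^{-1}(V) = {p75, p76, p77} ∉ τ ✗.
  V = {[p78=p79]}: π^{-1}(V) = {p78, p79} ∉ τ ✗.
  V = {[p75=p77], [p78=p79]}: π^{-1}(V) = {p75, p77, p78, p79} ∉ τ ✗.
  V = {[p76], [p78=p79]}: π^{-1}(V) = {p76, p78, p79} ∉ τ ✗.
  V = {[p75=p77], [p76], [p78=p79]}: π^{-1}(V) = {p75, p76, p77, p78, p79} ∈ τ ✓.
Open sets in the quotient: τ_Q = {{}, {[p76]}, {[p75=p77], [p76], [p78=p79]}} (3 elements).


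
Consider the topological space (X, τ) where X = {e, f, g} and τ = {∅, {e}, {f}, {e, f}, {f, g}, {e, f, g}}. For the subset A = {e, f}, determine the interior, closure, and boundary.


int(A) = {e, f}, cl(A) = {e, f, g}, ∂A = {g}.

Closed sets in (X, τ) are complements of opens:
  closed(X, τ) = {∅, {e}, {g}, {e, g}, {f, g}, {e, f, g}}.
int(A) = ⋃ {U ∈ τ : U ⊆ A}. Opens contained in A: ∅, {e}, {f}, {e, f}.
Taking the union of these: int(A) = {e, f}.
cl(A) = ⋂ {C closed : A ⊆ C}. Closed sets containing A: {e, f, g}.
Intersecting these: cl(A) = {e, f, g}.
∂A = cl(A) ∖ int(A) = {e, f, g} ∖ {e, f} = {g}.


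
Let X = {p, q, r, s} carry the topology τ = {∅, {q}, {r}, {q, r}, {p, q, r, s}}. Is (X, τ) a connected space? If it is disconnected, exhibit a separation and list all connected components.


(X, τ) is connected.

Find clopen sets (U ∈ τ with X ∖ U ∈ τ):
  U = ∅, X ∖ U = {p, q, r, s} — both open, so U is clopen.
  U = {p, q, r, s}, X ∖ U = ∅ — both open, so U is clopen.
Only trivial clopens (∅ and X) exist, so (X, τ) is connected.
Compute connected components by grouping points that agree on all clopens:
  component: {p, q, r, s}


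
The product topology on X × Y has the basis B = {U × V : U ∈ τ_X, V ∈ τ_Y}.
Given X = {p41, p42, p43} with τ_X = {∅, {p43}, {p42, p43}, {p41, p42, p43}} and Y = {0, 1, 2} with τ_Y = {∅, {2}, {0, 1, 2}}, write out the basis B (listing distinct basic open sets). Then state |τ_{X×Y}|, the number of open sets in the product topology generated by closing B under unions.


Basis B = {∅ × ∅, {p43} × {2}, {p42, p43} × {2}, {p41, p42, p43} × {2}, {p43} × {0, 1, 2}, {p42, p43} × {0, 1, 2}, {p41, p42, p43} × {0, 1, 2}}; |τ_{X×Y}| = 10.

Enumerate products U × V with U ∈ τ_X, V ∈ τ_Y (deduplicated):
  ∅ × ∅ = {} (∅)
  {p43} × {2} = {(p43,2)}
  {p42, p43} × {2} = {(p42,2), (p43,2)}
  {p41, p42, p43} × {2} = {(p41,2), (p42,2), (p43,2)}
  {p43} × {0, 1, 2} = {(p43,0), (p43,1), (p43,2)}
  {p42, p43} × {0, 1, 2} = {(p42,0), (p42,1), (p42,2), (p43,0), (p43,1), (p43,2)}
  {p41, p42, p43} × {0, 1, 2} = {(p41,0), (p41,1), (p41,2), (p42,0), (p42,1), (p42,2), (p43,0), (p43,1), (p43,2)}
These 7 distinct sets form the basis B.
Close under arbitrary unions to get τ_{X×Y}; counting gives |τ_{X×Y}| = 10.


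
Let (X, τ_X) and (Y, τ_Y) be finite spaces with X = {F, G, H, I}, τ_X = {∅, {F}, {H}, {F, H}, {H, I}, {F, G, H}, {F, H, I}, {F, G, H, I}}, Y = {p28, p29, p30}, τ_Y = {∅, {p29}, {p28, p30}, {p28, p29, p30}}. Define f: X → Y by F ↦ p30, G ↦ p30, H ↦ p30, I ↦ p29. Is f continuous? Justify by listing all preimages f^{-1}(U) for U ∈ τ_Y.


f is NOT continuous.

Compute f^{-1}(U) for each U ∈ τ_Y:
  U = ∅: f^{-1}(U) = ∅ ∈ τ_X ✓.
  U = {p29}: f^{-1}(U) = {I} ∉ τ_X ✗.
  U = {p28, p30}: f^{-1}(U) = {F, G, H} ∈ τ_X ✓.
  U = {p28, p29, p30}: f^{-1}(U) = {F, G, H, I} ∈ τ_X ✓.
Found U = {p29} with f^{-1}(U) = {I} not in τ_X. Therefore f is NOT continuous.


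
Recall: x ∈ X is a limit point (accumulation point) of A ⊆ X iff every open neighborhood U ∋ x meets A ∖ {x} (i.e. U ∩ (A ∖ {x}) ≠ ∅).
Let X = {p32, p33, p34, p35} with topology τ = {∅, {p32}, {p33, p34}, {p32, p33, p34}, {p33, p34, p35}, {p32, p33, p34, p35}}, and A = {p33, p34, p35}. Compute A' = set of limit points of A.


A' = {p33, p34, p35}

For each x ∈ X, list the open sets U ∈ τ with x ∈ U, then check whether U ∩ (A ∖ {x}) ≠ ∅ for every such U.
  x = p32: open {p32} ∋ x has {p32} ∩ (A ∖ {p32}) = ∅, so x is NOT a limit point.
  x = p33: opens ∋ x are {p33, p34}, {p32, p33, p34}, {p33, p34, p35}, {p32, p33, p34, p35}; each meets A ∖ {p33}, so x IS a limit point.
  x = p34: opens ∋ x are {p33, p34}, {p32, p33, p34}, {p33, p34, p35}, {p32, p33, p34, p35}; each meets A ∖ {p34}, so x IS a limit point.
  x = p35: opens ∋ x are {p33, p34, p35}, {p32, p33, p34, p35}; each meets A ∖ {p35}, so x IS a limit point.
Collecting: A' = {p33, p34, p35}.


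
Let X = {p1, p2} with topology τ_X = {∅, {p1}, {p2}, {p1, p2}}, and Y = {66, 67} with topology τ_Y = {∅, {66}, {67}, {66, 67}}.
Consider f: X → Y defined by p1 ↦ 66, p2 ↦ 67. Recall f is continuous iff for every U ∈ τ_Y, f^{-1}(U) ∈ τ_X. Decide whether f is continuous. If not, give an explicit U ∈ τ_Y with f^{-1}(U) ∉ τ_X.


f IS continuous.

Compute f^{-1}(U) for each U ∈ τ_Y:
  U = ∅: f^{-1}(U) = ∅ ∈ τ_X ✓.
  U = {66}: f^{-1}(U) = {p1} ∈ τ_X ✓.
  U = {67}: f^{-1}(U) = {p2} ∈ τ_X ✓.
  U = {66, 67}: f^{-1}(U) = {p1, p2} ∈ τ_X ✓.
Every preimage lies in τ_X, so f IS continuous.


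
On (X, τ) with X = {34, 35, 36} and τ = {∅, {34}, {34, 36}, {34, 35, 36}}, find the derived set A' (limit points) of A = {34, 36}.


A' = {35, 36}

For each x ∈ X, list the open sets U ∈ τ with x ∈ U, then check whether U ∩ (A ∖ {x}) ≠ ∅ for every such U.
  x = 34: open {34} ∋ x has {34} ∩ (A ∖ {34}) = ∅, so x is NOT a limit point.
  x = 35: opens ∋ x are {34, 35, 36}; each meets A ∖ {35}, so x IS a limit point.
  x = 36: opens ∋ x are {34, 36}, {34, 35, 36}; each meets A ∖ {36}, so x IS a limit point.
Collecting: A' = {35, 36}.


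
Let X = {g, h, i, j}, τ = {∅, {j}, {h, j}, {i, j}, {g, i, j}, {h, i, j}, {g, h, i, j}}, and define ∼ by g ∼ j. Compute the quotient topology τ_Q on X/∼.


X/∼ = {[g=j], [h], [i]}; |τ_Q| = 3.

Equivalence classes: [g=j], [h], [i].
Quotient map π: X → X/∼ sends g ↦ [g=j], h ↦ [h], i ↦ [i], j ↦ [g=j].
For each subset V ⊆ X/∼, compute π^{-1}(V) ⊆ X and check whether π^{-1}(V) ∈ τ. V is open in τ_Q iff π^{-1}(V) ∈ τ.
  V = {}: π^{-1}(V) = ∅ ∈ τ ✓.
  V = {[g=j]}: π^{-1}(V) = {g, j} ∉ τ ✗.
  V = {[h]}: π^{-1}(V) = {h} ∉ τ ✗.
  V = {[g=j], [h]}: π^{-1}(V) = {g, h, j} ∉ τ ✗.
  V = {[i]}: π^{-1}(V) = {i} ∉ τ ✗.
  V = {[g=j], [i]}: π^{-1}(V) = {g, i, j} ∈ τ ✓.
  V = {[h], [i]}: π^{-1}(V) = {h, i} ∉ τ ✗.
  V = {[g=j], [h], [i]}: π^{-1}(V) = {g, h, i, j} ∈ τ ✓.
Open sets in the quotient: τ_Q = {{}, {[g=j], [i]}, {[g=j], [h], [i]}} (3 elements).


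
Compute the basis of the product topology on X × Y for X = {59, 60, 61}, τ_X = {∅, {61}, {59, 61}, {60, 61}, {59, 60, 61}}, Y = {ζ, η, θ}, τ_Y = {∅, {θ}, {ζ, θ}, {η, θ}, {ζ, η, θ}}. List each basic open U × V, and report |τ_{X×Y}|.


Basis B = {∅ × ∅, {61} × {θ}, {59, 61} × {θ}, {60, 61} × {θ}, {61} × {ζ, θ}, {61} × {η, θ}, {59, 60, 61} × {θ}, {61} × {ζ, η, θ}, {59, 61} × {ζ, θ}, {59, 61} × {η, θ}, {60, 61} × {ζ, θ}, {60, 61} × {η, θ}, {59, 61} × {ζ, η, θ}, {59, 60, 61} × {ζ, θ}, {59, 60, 61} × {η, θ}, {60, 61} × {ζ, η, θ}, {59, 60, 61} × {ζ, η, θ}}; |τ_{X×Y}| = 48.

Enumerate products U × V with U ∈ τ_X, V ∈ τ_Y (deduplicated):
  ∅ × ∅ = {} (∅)
  {61} × {θ} = {(61,θ)}
  {59, 61} × {θ} = {(59,θ), (61,θ)}
  {60, 61} × {θ} = {(60,θ), (61,θ)}
  {61} × {ζ, θ} = {(61,ζ), (61,θ)}
  {61} × {η, θ} = {(61,η), (61,θ)}
  {59, 60, 61} × {θ} = {(59,θ), (60,θ), (61,θ)}
  {61} × {ζ, η, θ} = {(61,ζ), (61,η), (61,θ)}
  {59, 61} × {ζ, θ} = {(59,ζ), (59,θ), (61,ζ), (61,θ)}
  {59, 61} × {η, θ} = {(59,η), (59,θ), (61,η), (61,θ)}
  {60, 61} × {ζ, θ} = {(60,ζ), (60,θ), (61,ζ), (61,θ)}
  {60, 61} × {η, θ} = {(60,η), (60,θ), (61,η), (61,θ)}
  {59, 61} × {ζ, η, θ} = {(59,ζ), (59,η), (59,θ), (61,ζ), (61,η), (61,θ)}
  {59, 60, 61} × {ζ, θ} = {(59,ζ), (59,θ), (60,ζ), (60,θ), (61,ζ), (61,θ)}
  {59, 60, 61} × {η, θ} = {(59,η), (59,θ), (60,η), (60,θ), (61,η), (61,θ)}
  {60, 61} × {ζ, η, θ} = {(60,ζ), (60,η), (60,θ), (61,ζ), (61,η), (61,θ)}
  {59, 60, 61} × {ζ, η, θ} = {(59,ζ), (59,η), (59,θ), (60,ζ), (60,η), (60,θ), (61,ζ), (61,η), (61,θ)}
These 17 distinct sets form the basis B.
Close under arbitrary unions to get τ_{X×Y}; counting gives |τ_{X×Y}| = 48.


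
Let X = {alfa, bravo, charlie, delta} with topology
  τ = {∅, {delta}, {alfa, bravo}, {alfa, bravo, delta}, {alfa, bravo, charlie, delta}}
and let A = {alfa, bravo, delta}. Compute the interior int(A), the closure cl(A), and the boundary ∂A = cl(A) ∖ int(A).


int(A) = {alfa, bravo, delta}, cl(A) = {alfa, bravo, charlie, delta}, ∂A = {charlie}.

Closed sets in (X, τ) are complements of opens:
  closed(X, τ) = {∅, {charlie}, {charlie, delta}, {alfa, bravo, charlie}, {alfa, bravo, charlie, delta}}.
int(A) = ⋃ {U ∈ τ : U ⊆ A}. Opens contained in A: ∅, {delta}, {alfa, bravo}, {alfa, bravo, delta}.
Taking the union of these: int(A) = {alfa, bravo, delta}.
cl(A) = ⋂ {C closed : A ⊆ C}. Closed sets containing A: {alfa, bravo, charlie, delta}.
Intersecting these: cl(A) = {alfa, bravo, charlie, delta}.
∂A = cl(A) ∖ int(A) = {alfa, bravo, charlie, delta} ∖ {alfa, bravo, delta} = {charlie}.


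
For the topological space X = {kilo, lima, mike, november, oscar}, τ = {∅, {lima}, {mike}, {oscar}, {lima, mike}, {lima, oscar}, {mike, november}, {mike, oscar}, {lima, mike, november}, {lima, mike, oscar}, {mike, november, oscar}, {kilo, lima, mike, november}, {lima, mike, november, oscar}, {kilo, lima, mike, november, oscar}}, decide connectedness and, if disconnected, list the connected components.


(X, τ) is disconnected; components = [{oscar}, {kilo, lima, mike, november}].

Find clopen sets (U ∈ τ with X ∖ U ∈ τ):
  U = ∅, X ∖ U = {kilo, lima, mike, november, oscar} — both open, so U is clopen.
  U = {oscar}, X ∖ U = {kilo, lima, mike, november} — both open, so U is clopen.
  U = {kilo, lima, mike, november}, X ∖ U = {oscar} — both open, so U is clopen.
  U = {kilo, lima, mike, november, oscar}, X ∖ U = ∅ — both open, so U is clopen.
Nontrivial clopen(s) exist: e.g. {kilo, lima, mike, november}. So (X, τ) is disconnected.
Compute connected components by grouping points that agree on all clopens:
  component: {oscar}
  component: {kilo, lima, mike, november}


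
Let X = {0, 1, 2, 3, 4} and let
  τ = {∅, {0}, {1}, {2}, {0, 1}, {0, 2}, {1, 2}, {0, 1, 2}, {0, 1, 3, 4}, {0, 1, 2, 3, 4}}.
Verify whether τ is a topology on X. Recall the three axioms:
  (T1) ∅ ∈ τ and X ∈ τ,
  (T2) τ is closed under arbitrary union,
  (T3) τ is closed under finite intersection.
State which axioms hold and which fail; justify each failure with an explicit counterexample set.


τ IS a topology on X.

Axiom (T1): ∅ ∈ τ? Yes; X ∈ τ? Yes.
Axiom (T2/T3): check pairwise unions and intersections of members of τ.
All pairwise intersections and unions checked — each lies in τ. Therefore τ satisfies (T1), (T2), (T3): it IS a topology on X.


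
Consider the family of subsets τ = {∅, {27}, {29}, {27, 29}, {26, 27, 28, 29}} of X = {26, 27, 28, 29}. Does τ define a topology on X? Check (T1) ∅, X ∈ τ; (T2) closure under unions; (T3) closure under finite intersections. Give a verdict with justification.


τ IS a topology on X.

Axiom (T1): ∅ ∈ τ? Yes; X ∈ τ? Yes.
Axiom (T2/T3): check pairwise unions and intersections of members of τ.
All pairwise intersections and unions checked — each lies in τ. Therefore τ satisfies (T1), (T2), (T3): it IS a topology on X.


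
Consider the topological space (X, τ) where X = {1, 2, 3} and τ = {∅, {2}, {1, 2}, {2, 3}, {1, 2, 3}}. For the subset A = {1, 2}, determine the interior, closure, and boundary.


int(A) = {1, 2}, cl(A) = {1, 2, 3}, ∂A = {3}.

Closed sets in (X, τ) are complements of opens:
  closed(X, τ) = {∅, {1}, {3}, {1, 3}, {1, 2, 3}}.
int(A) = ⋃ {U ∈ τ : U ⊆ A}. Opens contained in A: ∅, {2}, {1, 2}.
Taking the union of these: int(A) = {1, 2}.
cl(A) = ⋂ {C closed : A ⊆ C}. Closed sets containing A: {1, 2, 3}.
Intersecting these: cl(A) = {1, 2, 3}.
∂A = cl(A) ∖ int(A) = {1, 2, 3} ∖ {1, 2} = {3}.


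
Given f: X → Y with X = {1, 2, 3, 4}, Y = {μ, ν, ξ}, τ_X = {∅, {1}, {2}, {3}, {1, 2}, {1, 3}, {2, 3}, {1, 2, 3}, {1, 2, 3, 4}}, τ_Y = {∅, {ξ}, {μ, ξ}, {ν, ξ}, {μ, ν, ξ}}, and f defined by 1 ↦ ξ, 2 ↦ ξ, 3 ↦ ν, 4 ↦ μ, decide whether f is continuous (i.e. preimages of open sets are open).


f is NOT continuous.

Compute f^{-1}(U) for each U ∈ τ_Y:
  U = ∅: f^{-1}(U) = ∅ ∈ τ_X ✓.
  U = {ξ}: f^{-1}(U) = {1, 2} ∈ τ_X ✓.
  U = {μ, ξ}: f^{-1}(U) = {1, 2, 4} ∉ τ_X ✗.
  U = {ν, ξ}: f^{-1}(U) = {1, 2, 3} ∈ τ_X ✓.
  U = {μ, ν, ξ}: f^{-1}(U) = {1, 2, 3, 4} ∈ τ_X ✓.
Found U = {μ, ξ} with f^{-1}(U) = {1, 2, 4} not in τ_X. Therefore f is NOT continuous.


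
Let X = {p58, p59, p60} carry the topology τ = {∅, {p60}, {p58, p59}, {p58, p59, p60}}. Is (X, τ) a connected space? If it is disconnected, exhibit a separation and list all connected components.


(X, τ) is disconnected; components = [{p60}, {p58, p59}].

Find clopen sets (U ∈ τ with X ∖ U ∈ τ):
  U = ∅, X ∖ U = {p58, p59, p60} — both open, so U is clopen.
  U = {p60}, X ∖ U = {p58, p59} — both open, so U is clopen.
  U = {p58, p59}, X ∖ U = {p60} — both open, so U is clopen.
  U = {p58, p59, p60}, X ∖ U = ∅ — both open, so U is clopen.
Nontrivial clopen(s) exist: e.g. {p58, p59}. So (X, τ) is disconnected.
Compute connected components by grouping points that agree on all clopens:
  component: {p60}
  component: {p58, p59}


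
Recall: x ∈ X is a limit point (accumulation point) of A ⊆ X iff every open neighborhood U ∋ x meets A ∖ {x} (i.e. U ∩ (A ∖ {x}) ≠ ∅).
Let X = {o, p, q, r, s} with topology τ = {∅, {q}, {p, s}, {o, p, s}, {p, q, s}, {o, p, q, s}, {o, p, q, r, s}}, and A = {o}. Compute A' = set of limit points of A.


A' = {r}

For each x ∈ X, list the open sets U ∈ τ with x ∈ U, then check whether U ∩ (A ∖ {x}) ≠ ∅ for every such U.
  x = o: open {o, p, s} ∋ x has {o, p, s} ∩ (A ∖ {o}) = ∅, so x is NOT a limit point.
  x = p: open {p, s} ∋ x has {p, s} ∩ (A ∖ {p}) = ∅, so x is NOT a limit point.
  x = q: open {q} ∋ x has {q} ∩ (A ∖ {q}) = ∅, so x is NOT a limit point.
  x = r: opens ∋ x are {o, p, q, r, s}; each meets A ∖ {r}, so x IS a limit point.
  x = s: open {p, s} ∋ x has {p, s} ∩ (A ∖ {s}) = ∅, so x is NOT a limit point.
Collecting: A' = {r}.


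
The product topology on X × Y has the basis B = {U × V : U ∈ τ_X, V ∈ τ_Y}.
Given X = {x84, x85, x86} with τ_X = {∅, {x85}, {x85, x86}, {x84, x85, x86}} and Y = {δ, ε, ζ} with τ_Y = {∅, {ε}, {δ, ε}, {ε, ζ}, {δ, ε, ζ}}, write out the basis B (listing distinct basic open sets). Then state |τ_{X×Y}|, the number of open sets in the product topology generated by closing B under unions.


Basis B = {∅ × ∅, {x85} × {ε}, {x85} × {δ, ε}, {x85} × {ε, ζ}, {x85, x86} × {ε}, {x84, x85, x86} × {ε}, {x85} × {δ, ε, ζ}, {x85, x86} × {δ, ε}, {x85, x86} × {ε, ζ}, {x84, x85, x86} × {δ, ε}, {x84, x85, x86} × {ε, ζ}, {x85, x86} × {δ, ε, ζ}, {x84, x85, x86} × {δ, ε, ζ}}; |τ_{X×Y}| = 30.

Enumerate products U × V with U ∈ τ_X, V ∈ τ_Y (deduplicated):
  ∅ × ∅ = {} (∅)
  {x85} × {ε} = {(x85,ε)}
  {x85} × {δ, ε} = {(x85,δ), (x85,ε)}
  {x85} × {ε, ζ} = {(x85,ε), (x85,ζ)}
  {x85, x86} × {ε} = {(x85,ε), (x86,ε)}
  {x84, x85, x86} × {ε} = {(x84,ε), (x85,ε), (x86,ε)}
  {x85} × {δ, ε, ζ} = {(x85,δ), (x85,ε), (x85,ζ)}
  {x85, x86} × {δ, ε} = {(x85,δ), (x85,ε), (x86,δ), (x86,ε)}
  {x85, x86} × {ε, ζ} = {(x85,ε), (x85,ζ), (x86,ε), (x86,ζ)}
  {x84, x85, x86} × {δ, ε} = {(x84,δ), (x84,ε), (x85,δ), (x85,ε), (x86,δ), (x86,ε)}
  {x84, x85, x86} × {ε, ζ} = {(x84,ε), (x84,ζ), (x85,ε), (x85,ζ), (x86,ε), (x86,ζ)}
  {x85, x86} × {δ, ε, ζ} = {(x85,δ), (x85,ε), (x85,ζ), (x86,δ), (x86,ε), (x86,ζ)}
  {x84, x85, x86} × {δ, ε, ζ} = {(x84,δ), (x84,ε), (x84,ζ), (x85,δ), (x85,ε), (x85,ζ), (x86,δ), (x86,ε), (x86,ζ)}
These 13 distinct sets form the basis B.
Close under arbitrary unions to get τ_{X×Y}; counting gives |τ_{X×Y}| = 30.


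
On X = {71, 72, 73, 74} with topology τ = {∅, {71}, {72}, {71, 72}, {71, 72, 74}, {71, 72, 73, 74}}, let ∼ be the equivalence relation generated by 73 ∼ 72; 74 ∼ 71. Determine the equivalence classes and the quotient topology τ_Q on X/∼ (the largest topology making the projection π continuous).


X/∼ = {[71=74], [72=73]}; |τ_Q| = 2.

Equivalence classes: [71=74], [72=73].
Quotient map π: X → X/∼ sends 71 ↦ [71=74], 72 ↦ [72=73], 73 ↦ [72=73], 74 ↦ [71=74].
For each subset V ⊆ X/∼, compute π^{-1}(V) ⊆ X and check whether π^{-1}(V) ∈ τ. V is open in τ_Q iff π^{-1}(V) ∈ τ.
  V = {}: π^{-1}(V) = ∅ ∈ τ ✓.
  V = {[71=74]}: π^{-1}(V) = {71, 74} ∉ τ ✗.
  V = {[72=73]}: π^{-1}(V) = {72, 73} ∉ τ ✗.
  V = {[71=74], [72=73]}: π^{-1}(V) = {71, 72, 73, 74} ∈ τ ✓.
Open sets in the quotient: τ_Q = {{}, {[71=74], [72=73]}} (2 elements).


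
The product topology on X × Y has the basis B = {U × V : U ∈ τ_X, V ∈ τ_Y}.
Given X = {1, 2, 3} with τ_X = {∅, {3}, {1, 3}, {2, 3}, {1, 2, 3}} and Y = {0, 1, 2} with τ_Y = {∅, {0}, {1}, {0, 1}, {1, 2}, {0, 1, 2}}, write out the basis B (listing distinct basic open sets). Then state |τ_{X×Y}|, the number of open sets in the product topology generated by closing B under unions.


Basis B = {∅ × ∅, {3} × {0}, {3} × {1}, {1, 3} × {0}, {1, 3} × {1}, {2, 3} × {0}, {2, 3} × {1}, {3} × {0, 1}, {3} × {1, 2}, {1, 2, 3} × {0}, {1, 2, 3} × {1}, {3} × {0, 1, 2}, {1, 3} × {0, 1}, {1, 3} × {1, 2}, {2, 3} × {0, 1}, {2, 3} × {1, 2}, {1, 3} × {0, 1, 2}, {1, 2, 3} × {0, 1}, {1, 2, 3} × {1, 2}, {2, 3} × {0, 1, 2}, {1, 2, 3} × {0, 1, 2}}; |τ_{X×Y}| = 70.

Enumerate products U × V with U ∈ τ_X, V ∈ τ_Y (deduplicated):
  ∅ × ∅ = {} (∅)
  {3} × {0} = {(3,0)}
  {3} × {1} = {(3,1)}
  {1, 3} × {0} = {(1,0), (3,0)}
  {1, 3} × {1} = {(1,1), (3,1)}
  {2, 3} × {0} = {(2,0), (3,0)}
  {2, 3} × {1} = {(2,1), (3,1)}
  {3} × {0, 1} = {(3,0), (3,1)}
  {3} × {1, 2} = {(3,1), (3,2)}
  {1, 2, 3} × {0} = {(1,0), (2,0), (3,0)}
  {1, 2, 3} × {1} = {(1,1), (2,1), (3,1)}
  {3} × {0, 1, 2} = {(3,0), (3,1), (3,2)}
  {1, 3} × {0, 1} = {(1,0), (1,1), (3,0), (3,1)}
  {1, 3} × {1, 2} = {(1,1), (1,2), (3,1), (3,2)}
  {2, 3} × {0, 1} = {(2,0), (2,1), (3,0), (3,1)}
  {2, 3} × {1, 2} = {(2,1), (2,2), (3,1), (3,2)}
  {1, 3} × {0, 1, 2} = {(1,0), (1,1), (1,2), (3,0), (3,1), (3,2)}
  {1, 2, 3} × {0, 1} = {(1,0), (1,1), (2,0), (2,1), (3,0), (3,1)}
  {1, 2, 3} × {1, 2} = {(1,1), (1,2), (2,1), (2,2), (3,1), (3,2)}
  {2, 3} × {0, 1, 2} = {(2,0), (2,1), (2,2), (3,0), (3,1), (3,2)}
  {1, 2, 3} × {0, 1, 2} = {(1,0), (1,1), (1,2), (2,0), (2,1), (2,2), (3,0), (3,1), (3,2)}
These 21 distinct sets form the basis B.
Close under arbitrary unions to get τ_{X×Y}; counting gives |τ_{X×Y}| = 70.


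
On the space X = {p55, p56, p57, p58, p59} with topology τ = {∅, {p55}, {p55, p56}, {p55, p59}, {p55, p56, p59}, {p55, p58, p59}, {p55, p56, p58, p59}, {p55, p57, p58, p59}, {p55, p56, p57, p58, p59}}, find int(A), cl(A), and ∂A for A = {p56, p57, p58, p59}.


int(A) = ∅, cl(A) = {p56, p57, p58, p59}, ∂A = {p56, p57, p58, p59}.

Closed sets in (X, τ) are complements of opens:
  closed(X, τ) = {∅, {p56}, {p57}, {p56, p57}, {p57, p58}, {p56, p57, p58}, {p57, p58, p59}, {p56, p57, p58, p59}, {p55, p56, p57, p58, p59}}.
int(A) = ⋃ {U ∈ τ : U ⊆ A}. Opens contained in A: ∅.
Taking the union of these: int(A) = ∅.
cl(A) = ⋂ {C closed : A ⊆ C}. Closed sets containing A: {p56, p57, p58, p59}, {p55, p56, p57, p58, p59}.
Intersecting these: cl(A) = {p56, p57, p58, p59}.
∂A = cl(A) ∖ int(A) = {p56, p57, p58, p59} ∖ ∅ = {p56, p57, p58, p59}.


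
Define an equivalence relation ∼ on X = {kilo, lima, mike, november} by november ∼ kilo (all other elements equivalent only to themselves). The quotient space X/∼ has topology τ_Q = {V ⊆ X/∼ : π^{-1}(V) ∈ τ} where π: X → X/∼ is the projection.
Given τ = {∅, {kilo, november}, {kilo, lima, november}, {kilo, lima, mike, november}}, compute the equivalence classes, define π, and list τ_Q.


X/∼ = {[kilo=november], [lima], [mike]}; |τ_Q| = 4.

Equivalence classes: [kilo=november], [lima], [mike].
Quotient map π: X → X/∼ sends kilo ↦ [kilo=november], lima ↦ [lima], mike ↦ [mike], november ↦ [kilo=november].
For each subset V ⊆ X/∼, compute π^{-1}(V) ⊆ X and check whether π^{-1}(V) ∈ τ. V is open in τ_Q iff π^{-1}(V) ∈ τ.
  V = {}: π^{-1}(V) = ∅ ∈ τ ✓.
  V = {[kilo=november]}: π^{-1}(V) = {kilo, november} ∈ τ ✓.
  V = {[lima]}: π^{-1}(V) = {lima} ∉ τ ✗.
  V = {[kilo=november], [lima]}: π^{-1}(V) = {kilo, lima, november} ∈ τ ✓.
  V = {[mike]}: π^{-1}(V) = {mike} ∉ τ ✗.
  V = {[kilo=november], [mike]}: π^{-1}(V) = {kilo, mike, november} ∉ τ ✗.
  V = {[lima], [mike]}: π^{-1}(V) = {lima, mike} ∉ τ ✗.
  V = {[kilo=november], [lima], [mike]}: π^{-1}(V) = {kilo, lima, mike, november} ∈ τ ✓.
Open sets in the quotient: τ_Q = {{}, {[kilo=november]}, {[kilo=november], [lima]}, {[kilo=november], [lima], [mike]}} (4 elements).


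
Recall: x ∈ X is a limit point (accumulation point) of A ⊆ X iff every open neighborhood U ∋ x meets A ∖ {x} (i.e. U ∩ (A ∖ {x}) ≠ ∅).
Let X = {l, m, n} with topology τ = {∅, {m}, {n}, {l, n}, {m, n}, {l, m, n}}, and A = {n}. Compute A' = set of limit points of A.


A' = {l}

For each x ∈ X, list the open sets U ∈ τ with x ∈ U, then check whether U ∩ (A ∖ {x}) ≠ ∅ for every such U.
  x = l: opens ∋ x are {l, n}, {l, m, n}; each meets A ∖ {l}, so x IS a limit point.
  x = m: open {m} ∋ x has {m} ∩ (A ∖ {m}) = ∅, so x is NOT a limit point.
  x = n: open {n} ∋ x has {n} ∩ (A ∖ {n}) = ∅, so x is NOT a limit point.
Collecting: A' = {l}.


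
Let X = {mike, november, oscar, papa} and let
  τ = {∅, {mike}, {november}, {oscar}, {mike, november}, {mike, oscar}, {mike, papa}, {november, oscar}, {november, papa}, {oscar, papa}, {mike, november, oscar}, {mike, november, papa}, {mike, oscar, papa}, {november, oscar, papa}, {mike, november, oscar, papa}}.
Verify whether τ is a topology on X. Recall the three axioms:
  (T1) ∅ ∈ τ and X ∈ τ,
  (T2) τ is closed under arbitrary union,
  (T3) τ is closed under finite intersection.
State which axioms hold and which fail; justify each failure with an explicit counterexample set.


τ is NOT a topology on X.

Axiom (T1): ∅ ∈ τ? Yes; X ∈ τ? Yes.
Axiom (T2/T3): check pairwise unions and intersections of members of τ.
Counterexample for (T3): {mike, papa} ∩ {november, papa} = {papa} ∉ τ. Therefore τ is NOT a topology.


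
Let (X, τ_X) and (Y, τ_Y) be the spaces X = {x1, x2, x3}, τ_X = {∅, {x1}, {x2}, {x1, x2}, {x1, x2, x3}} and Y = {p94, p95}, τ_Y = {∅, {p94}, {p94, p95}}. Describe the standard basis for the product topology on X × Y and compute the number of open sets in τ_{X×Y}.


Basis B = {∅ × ∅, {x1} × {p94}, {x2} × {p94}, {x1} × {p94, p95}, {x1, x2} × {p94}, {x2} × {p94, p95}, {x1, x2, x3} × {p94}, {x1, x2} × {p94, p95}, {x1, x2, x3} × {p94, p95}}; |τ_{X×Y}| = 14.

Enumerate products U × V with U ∈ τ_X, V ∈ τ_Y (deduplicated):
  ∅ × ∅ = {} (∅)
  {x1} × {p94} = {(x1,p94)}
  {x2} × {p94} = {(x2,p94)}
  {x1} × {p94, p95} = {(x1,p94), (x1,p95)}
  {x1, x2} × {p94} = {(x1,p94), (x2,p94)}
  {x2} × {p94, p95} = {(x2,p94), (x2,p95)}
  {x1, x2, x3} × {p94} = {(x1,p94), (x2,p94), (x3,p94)}
  {x1, x2} × {p94, p95} = {(x1,p94), (x1,p95), (x2,p94), (x2,p95)}
  {x1, x2, x3} × {p94, p95} = {(x1,p94), (x1,p95), (x2,p94), (x2,p95), (x3,p94), (x3,p95)}
These 9 distinct sets form the basis B.
Close under arbitrary unions to get τ_{X×Y}; counting gives |τ_{X×Y}| = 14.


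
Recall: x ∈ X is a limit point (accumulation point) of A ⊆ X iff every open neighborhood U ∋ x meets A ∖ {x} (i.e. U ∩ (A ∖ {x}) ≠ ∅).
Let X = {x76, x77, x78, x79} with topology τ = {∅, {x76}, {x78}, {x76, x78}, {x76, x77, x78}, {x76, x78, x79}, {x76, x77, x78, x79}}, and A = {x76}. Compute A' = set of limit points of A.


A' = {x77, x79}

For each x ∈ X, list the open sets U ∈ τ with x ∈ U, then check whether U ∩ (A ∖ {x}) ≠ ∅ for every such U.
  x = x76: open {x76} ∋ x has {x76} ∩ (A ∖ {x76}) = ∅, so x is NOT a limit point.
  x = x77: opens ∋ x are {x76, x77, x78}, {x76, x77, x78, x79}; each meets A ∖ {x77}, so x IS a limit point.
  x = x78: open {x78} ∋ x has {x78} ∩ (A ∖ {x78}) = ∅, so x is NOT a limit point.
  x = x79: opens ∋ x are {x76, x78, x79}, {x76, x77, x78, x79}; each meets A ∖ {x79}, so x IS a limit point.
Collecting: A' = {x77, x79}.


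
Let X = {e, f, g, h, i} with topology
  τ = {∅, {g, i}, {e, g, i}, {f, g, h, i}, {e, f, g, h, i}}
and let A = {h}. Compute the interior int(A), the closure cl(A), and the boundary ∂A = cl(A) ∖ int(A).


int(A) = ∅, cl(A) = {f, h}, ∂A = {f, h}.

Closed sets in (X, τ) are complements of opens:
  closed(X, τ) = {∅, {e}, {f, h}, {e, f, h}, {e, f, g, h, i}}.
int(A) = ⋃ {U ∈ τ : U ⊆ A}. Opens contained in A: ∅.
Taking the union of these: int(A) = ∅.
cl(A) = ⋂ {C closed : A ⊆ C}. Closed sets containing A: {f, h}, {e, f, h}, {e, f, g, h, i}.
Intersecting these: cl(A) = {f, h}.
∂A = cl(A) ∖ int(A) = {f, h} ∖ ∅ = {f, h}.


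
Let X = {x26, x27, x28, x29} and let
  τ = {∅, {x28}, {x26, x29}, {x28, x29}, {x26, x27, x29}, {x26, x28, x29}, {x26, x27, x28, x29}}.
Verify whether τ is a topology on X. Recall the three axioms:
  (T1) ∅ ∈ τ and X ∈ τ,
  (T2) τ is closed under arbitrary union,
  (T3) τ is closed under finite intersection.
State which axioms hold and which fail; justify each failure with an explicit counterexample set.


τ is NOT a topology on X.

Axiom (T1): ∅ ∈ τ? Yes; X ∈ τ? Yes.
Axiom (T2/T3): check pairwise unions and intersections of members of τ.
Counterexample for (T3): {x26, x29} ∩ {x28, x29} = {x29} ∉ τ. Therefore τ is NOT a topology.


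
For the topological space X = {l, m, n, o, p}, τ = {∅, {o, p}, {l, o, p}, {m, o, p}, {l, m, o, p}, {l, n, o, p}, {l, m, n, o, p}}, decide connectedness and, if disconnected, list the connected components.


(X, τ) is connected.

Find clopen sets (U ∈ τ with X ∖ U ∈ τ):
  U = ∅, X ∖ U = {l, m, n, o, p} — both open, so U is clopen.
  U = {l, m, n, o, p}, X ∖ U = ∅ — both open, so U is clopen.
Only trivial clopens (∅ and X) exist, so (X, τ) is connected.
Compute connected components by grouping points that agree on all clopens:
  component: {l, m, n, o, p}


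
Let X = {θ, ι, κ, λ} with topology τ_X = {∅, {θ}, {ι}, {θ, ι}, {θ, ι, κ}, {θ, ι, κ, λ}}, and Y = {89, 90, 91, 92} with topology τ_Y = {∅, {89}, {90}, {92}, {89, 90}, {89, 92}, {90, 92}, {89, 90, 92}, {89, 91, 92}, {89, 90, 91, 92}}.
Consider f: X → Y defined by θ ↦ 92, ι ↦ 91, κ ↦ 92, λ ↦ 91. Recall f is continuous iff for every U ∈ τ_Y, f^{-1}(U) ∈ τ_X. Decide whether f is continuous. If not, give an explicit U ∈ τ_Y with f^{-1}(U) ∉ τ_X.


f is NOT continuous.

Compute f^{-1}(U) for each U ∈ τ_Y:
  U = ∅: f^{-1}(U) = ∅ ∈ τ_X ✓.
  U = {89}: f^{-1}(U) = ∅ ∈ τ_X ✓.
  U = {90}: f^{-1}(U) = ∅ ∈ τ_X ✓.
  U = {92}: f^{-1}(U) = {θ, κ} ∉ τ_X ✗.
  U = {89, 90}: f^{-1}(U) = ∅ ∈ τ_X ✓.
  U = {89, 92}: f^{-1}(U) = {θ, κ} ∉ τ_X ✗.
  U = {90, 92}: f^{-1}(U) = {θ, κ} ∉ τ_X ✗.
  U = {89, 90, 92}: f^{-1}(U) = {θ, κ} ∉ τ_X ✗.
  U = {89, 91, 92}: f^{-1}(U) = {θ, ι, κ, λ} ∈ τ_X ✓.
  U = {89, 90, 91, 92}: f^{-1}(U) = {θ, ι, κ, λ} ∈ τ_X ✓.
Found U = {92} with f^{-1}(U) = {θ, κ} not in τ_X. Therefore f is NOT continuous.


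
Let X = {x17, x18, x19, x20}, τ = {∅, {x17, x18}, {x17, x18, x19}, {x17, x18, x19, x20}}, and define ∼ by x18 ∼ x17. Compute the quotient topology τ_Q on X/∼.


X/∼ = {[x17=x18], [x19], [x20]}; |τ_Q| = 4.

Equivalence classes: [x17=x18], [x19], [x20].
Quotient map π: X → X/∼ sends x17 ↦ [x17=x18], x18 ↦ [x17=x18], x19 ↦ [x19], x20 ↦ [x20].
For each subset V ⊆ X/∼, compute π^{-1}(V) ⊆ X and check whether π^{-1}(V) ∈ τ. V is open in τ_Q iff π^{-1}(V) ∈ τ.
  V = {}: π^{-1}(V) = ∅ ∈ τ ✓.
  V = {[x17=x18]}: π^{-1}(V) = {x17, x18} ∈ τ ✓.
  V = {[x19]}: π^{-1}(V) = {x19} ∉ τ ✗.
  V = {[x17=x18], [x19]}: π^{-1}(V) = {x17, x18, x19} ∈ τ ✓.
  V = {[x20]}: π^{-1}(V) = {x20} ∉ τ ✗.
  V = {[x17=x18], [x20]}: π^{-1}(V) = {x17, x18, x20} ∉ τ ✗.
  V = {[x19], [x20]}: π^{-1}(V) = {x19, x20} ∉ τ ✗.
  V = {[x17=x18], [x19], [x20]}: π^{-1}(V) = {x17, x18, x19, x20} ∈ τ ✓.
Open sets in the quotient: τ_Q = {{}, {[x17=x18]}, {[x17=x18], [x19]}, {[x17=x18], [x19], [x20]}} (4 elements).


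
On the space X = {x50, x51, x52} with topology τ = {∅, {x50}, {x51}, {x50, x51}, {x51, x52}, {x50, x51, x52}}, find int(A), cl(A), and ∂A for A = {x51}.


int(A) = {x51}, cl(A) = {x51, x52}, ∂A = {x52}.

Closed sets in (X, τ) are complements of opens:
  closed(X, τ) = {∅, {x50}, {x52}, {x50, x52}, {x51, x52}, {x50, x51, x52}}.
int(A) = ⋃ {U ∈ τ : U ⊆ A}. Opens contained in A: ∅, {x51}.
Taking the union of these: int(A) = {x51}.
cl(A) = ⋂ {C closed : A ⊆ C}. Closed sets containing A: {x51, x52}, {x50, x51, x52}.
Intersecting these: cl(A) = {x51, x52}.
∂A = cl(A) ∖ int(A) = {x51, x52} ∖ {x51} = {x52}.


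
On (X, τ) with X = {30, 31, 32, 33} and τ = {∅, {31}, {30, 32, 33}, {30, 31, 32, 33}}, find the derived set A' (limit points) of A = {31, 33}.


A' = {30, 32}

For each x ∈ X, list the open sets U ∈ τ with x ∈ U, then check whether U ∩ (A ∖ {x}) ≠ ∅ for every such U.
  x = 30: opens ∋ x are {30, 32, 33}, {30, 31, 32, 33}; each meets A ∖ {30}, so x IS a limit point.
  x = 31: open {31} ∋ x has {31} ∩ (A ∖ {31}) = ∅, so x is NOT a limit point.
  x = 32: opens ∋ x are {30, 32, 33}, {30, 31, 32, 33}; each meets A ∖ {32}, so x IS a limit point.
  x = 33: open {30, 32, 33} ∋ x has {30, 32, 33} ∩ (A ∖ {33}) = ∅, so x is NOT a limit point.
Collecting: A' = {30, 32}.


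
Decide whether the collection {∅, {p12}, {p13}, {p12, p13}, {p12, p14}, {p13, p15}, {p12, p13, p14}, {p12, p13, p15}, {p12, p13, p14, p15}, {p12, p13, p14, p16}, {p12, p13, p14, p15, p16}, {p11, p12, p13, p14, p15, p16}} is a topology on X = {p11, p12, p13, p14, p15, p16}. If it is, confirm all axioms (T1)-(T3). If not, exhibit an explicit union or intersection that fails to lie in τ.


τ IS a topology on X.

Axiom (T1): ∅ ∈ τ? Yes; X ∈ τ? Yes.
Axiom (T2/T3): check pairwise unions and intersections of members of τ.
All pairwise intersections and unions checked — each lies in τ. Therefore τ satisfies (T1), (T2), (T3): it IS a topology on X.


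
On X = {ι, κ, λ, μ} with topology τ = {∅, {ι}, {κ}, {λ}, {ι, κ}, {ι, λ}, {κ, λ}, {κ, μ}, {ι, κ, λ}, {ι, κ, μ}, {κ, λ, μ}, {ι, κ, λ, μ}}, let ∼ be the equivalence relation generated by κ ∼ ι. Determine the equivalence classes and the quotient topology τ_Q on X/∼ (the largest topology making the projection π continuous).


X/∼ = {[ι=κ], [λ], [μ]}; |τ_Q| = 6.

Equivalence classes: [ι=κ], [λ], [μ].
Quotient map π: X → X/∼ sends ι ↦ [ι=κ], κ ↦ [ι=κ], λ ↦ [λ], μ ↦ [μ].
For each subset V ⊆ X/∼, compute π^{-1}(V) ⊆ X and check whether π^{-1}(V) ∈ τ. V is open in τ_Q iff π^{-1}(V) ∈ τ.
  V = {}: π^{-1}(V) = ∅ ∈ τ ✓.
  V = {[ι=κ]}: π^{-1}(V) = {ι, κ} ∈ τ ✓.
  V = {[λ]}: π^{-1}(V) = {λ} ∈ τ ✓.
  V = {[ι=κ], [λ]}: π^{-1}(V) = {ι, κ, λ} ∈ τ ✓.
  V = {[μ]}: π^{-1}(V) = {μ} ∉ τ ✗.
  V = {[ι=κ], [μ]}: π^{-1}(V) = {ι, κ, μ} ∈ τ ✓.
  V = {[λ], [μ]}: π^{-1}(V) = {λ, μ} ∉ τ ✗.
  V = {[ι=κ], [λ], [μ]}: π^{-1}(V) = {ι, κ, λ, μ} ∈ τ ✓.
Open sets in the quotient: τ_Q = {{}, {[ι=κ]}, {[λ]}, {[ι=κ], [λ]}, {[ι=κ], [μ]}, {[ι=κ], [λ], [μ]}} (6 elements).


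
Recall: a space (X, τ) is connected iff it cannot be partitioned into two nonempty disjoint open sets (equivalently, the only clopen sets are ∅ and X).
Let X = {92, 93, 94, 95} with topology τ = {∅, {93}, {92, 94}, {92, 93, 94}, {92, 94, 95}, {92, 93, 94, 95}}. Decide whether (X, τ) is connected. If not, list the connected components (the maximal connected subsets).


(X, τ) is disconnected; components = [{93}, {92, 94, 95}].

Find clopen sets (U ∈ τ with X ∖ U ∈ τ):
  U = ∅, X ∖ U = {92, 93, 94, 95} — both open, so U is clopen.
  U = {93}, X ∖ U = {92, 94, 95} — both open, so U is clopen.
  U = {92, 94, 95}, X ∖ U = {93} — both open, so U is clopen.
  U = {92, 93, 94, 95}, X ∖ U = ∅ — both open, so U is clopen.
Nontrivial clopen(s) exist: e.g. {92, 94, 95}. So (X, τ) is disconnected.
Compute connected components by grouping points that agree on all clopens:
  component: {93}
  component: {92, 94, 95}


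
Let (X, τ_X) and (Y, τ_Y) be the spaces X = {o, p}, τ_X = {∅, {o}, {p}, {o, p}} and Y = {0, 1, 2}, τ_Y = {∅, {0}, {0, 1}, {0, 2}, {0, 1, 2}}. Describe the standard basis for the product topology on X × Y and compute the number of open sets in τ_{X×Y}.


Basis B = {∅ × ∅, {o} × {0}, {p} × {0}, {o} × {0, 1}, {o} × {0, 2}, {o, p} × {0}, {p} × {0, 1}, {p} × {0, 2}, {o} × {0, 1, 2}, {p} × {0, 1, 2}, {o, p} × {0, 1}, {o, p} × {0, 2}, {o, p} × {0, 1, 2}}; |τ_{X×Y}| = 25.

Enumerate products U × V with U ∈ τ_X, V ∈ τ_Y (deduplicated):
  ∅ × ∅ = {} (∅)
  {o} × {0} = {(o,0)}
  {p} × {0} = {(p,0)}
  {o} × {0, 1} = {(o,0), (o,1)}
  {o} × {0, 2} = {(o,0), (o,2)}
  {o, p} × {0} = {(o,0), (p,0)}
  {p} × {0, 1} = {(p,0), (p,1)}
  {p} × {0, 2} = {(p,0), (p,2)}
  {o} × {0, 1, 2} = {(o,0), (o,1), (o,2)}
  {p} × {0, 1, 2} = {(p,0), (p,1), (p,2)}
  {o, p} × {0, 1} = {(o,0), (o,1), (p,0), (p,1)}
  {o, p} × {0, 2} = {(o,0), (o,2), (p,0), (p,2)}
  {o, p} × {0, 1, 2} = {(o,0), (o,1), (o,2), (p,0), (p,1), (p,2)}
These 13 distinct sets form the basis B.
Close under arbitrary unions to get τ_{X×Y}; counting gives |τ_{X×Y}| = 25.


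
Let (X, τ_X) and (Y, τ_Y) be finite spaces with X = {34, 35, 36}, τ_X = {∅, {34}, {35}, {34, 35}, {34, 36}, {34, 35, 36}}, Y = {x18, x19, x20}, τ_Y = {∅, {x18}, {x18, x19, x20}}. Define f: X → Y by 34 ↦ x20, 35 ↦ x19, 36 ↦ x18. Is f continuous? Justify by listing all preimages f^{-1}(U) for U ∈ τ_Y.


f is NOT continuous.

Compute f^{-1}(U) for each U ∈ τ_Y:
  U = ∅: f^{-1}(U) = ∅ ∈ τ_X ✓.
  U = {x18}: f^{-1}(U) = {36} ∉ τ_X ✗.
  U = {x18, x19, x20}: f^{-1}(U) = {34, 35, 36} ∈ τ_X ✓.
Found U = {x18} with f^{-1}(U) = {36} not in τ_X. Therefore f is NOT continuous.
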